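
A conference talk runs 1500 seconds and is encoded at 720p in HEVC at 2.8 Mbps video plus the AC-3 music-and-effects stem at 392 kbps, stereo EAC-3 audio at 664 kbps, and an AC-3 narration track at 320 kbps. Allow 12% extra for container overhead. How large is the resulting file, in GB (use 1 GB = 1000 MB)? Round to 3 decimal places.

Audio total: 392 + 664 + 320 = 1376 kbps = 1.376 Mbps.
Total bitrate: 2.8 + 1.376 = 4.176 Mbps.
Stream data: 4.176 Mbps × 1500 s = 6264.0 Mb.
With 12% container overhead: ×1.12.
7,016 Mb ÷ 8 = 877.0 MB → 0.877 GB.

0.877 GB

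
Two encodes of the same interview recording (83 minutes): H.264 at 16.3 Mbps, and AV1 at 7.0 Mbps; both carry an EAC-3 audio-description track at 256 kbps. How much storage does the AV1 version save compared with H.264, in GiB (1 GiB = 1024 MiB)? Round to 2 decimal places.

5.39 GiB

83 min = 4980 s
Audio: 256 kbps = 0.256 Mbps.
H.264: 16.556 Mbps × 4980 s = 82448.9 Mb = 9.598 GiB.
AV1: 7.256 Mbps × 4980 s = 36134.9 Mb = 4.207 GiB.
Saving: 9.598 − 4.207 = 5.392 GiB.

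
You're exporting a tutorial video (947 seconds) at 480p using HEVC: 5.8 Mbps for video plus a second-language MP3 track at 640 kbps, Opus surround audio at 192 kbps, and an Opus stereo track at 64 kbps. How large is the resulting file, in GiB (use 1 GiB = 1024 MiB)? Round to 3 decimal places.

0.738 GiB

Audio total: 640 + 192 + 64 = 896 kbps = 0.896 Mbps.
Total bitrate: 5.8 + 0.896 = 6.696 Mbps.
Stream data: 6.696 Mbps × 947 s = 6341.1 Mb.
6,341 Mb = 792,639,000 bytes ÷ 1,073,741,824 = 0.7382 GiB.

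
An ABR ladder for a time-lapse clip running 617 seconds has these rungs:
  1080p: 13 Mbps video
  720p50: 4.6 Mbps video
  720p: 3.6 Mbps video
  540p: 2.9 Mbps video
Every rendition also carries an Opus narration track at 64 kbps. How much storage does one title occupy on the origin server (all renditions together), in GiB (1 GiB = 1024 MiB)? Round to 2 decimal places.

1.75 GiB

Audio: 64 kbps = 0.064 Mbps.
Sum of rendition bitrates: (13+0.064) + (4.6+0.064) + (3.6+0.064) + (2.9+0.064) = 24.356 Mbps.
× 617 s = 15,028 Mb = 1,878 MB = 1.749 GiB.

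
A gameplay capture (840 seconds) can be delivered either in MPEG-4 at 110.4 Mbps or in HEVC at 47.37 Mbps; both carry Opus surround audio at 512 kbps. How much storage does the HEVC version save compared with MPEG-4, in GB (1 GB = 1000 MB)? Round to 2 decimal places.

Audio: 512 kbps = 0.512 Mbps.
MPEG-4: 110.912 Mbps × 840 s = 93166.1 Mb = 11.646 GB.
HEVC: 47.882 Mbps × 840 s = 40220.9 Mb = 5.028 GB.
Saving: 11.646 − 5.028 = 6.618 GB.

6.62 GB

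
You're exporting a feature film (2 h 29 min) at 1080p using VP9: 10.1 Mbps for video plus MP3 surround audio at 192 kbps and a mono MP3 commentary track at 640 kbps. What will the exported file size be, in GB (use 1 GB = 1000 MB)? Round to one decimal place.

2 h 29 min = 149 min = 8940 s
Audio total: 192 + 640 = 832 kbps = 0.832 Mbps.
Total bitrate: 10.1 + 0.832 = 10.932 Mbps.
Stream data: 10.932 Mbps × 8940 s = 97732.1 Mb.
97,732 Mb ÷ 8 = 12,217 MB → 12.22 GB.

12.2 GB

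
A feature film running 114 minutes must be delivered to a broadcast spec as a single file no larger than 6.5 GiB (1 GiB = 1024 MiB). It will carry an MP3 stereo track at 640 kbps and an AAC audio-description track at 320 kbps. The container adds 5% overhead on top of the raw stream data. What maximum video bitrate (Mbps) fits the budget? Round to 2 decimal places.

6.81 Mbps

Budget: 6.5 GiB = 55834.6 Mb.
Stream payload after overhead: 55834.6 / 1.05 = 53175.8 Mb.
114 min = 6840 s
Total bitrate budget: 53175.8 Mb / 6840 s = 7.774 Mbps.
Audio total: 640 + 320 = 960 kbps = 0.960 Mbps.
Video: 7.774 − 0.960 = 6.814 Mbps.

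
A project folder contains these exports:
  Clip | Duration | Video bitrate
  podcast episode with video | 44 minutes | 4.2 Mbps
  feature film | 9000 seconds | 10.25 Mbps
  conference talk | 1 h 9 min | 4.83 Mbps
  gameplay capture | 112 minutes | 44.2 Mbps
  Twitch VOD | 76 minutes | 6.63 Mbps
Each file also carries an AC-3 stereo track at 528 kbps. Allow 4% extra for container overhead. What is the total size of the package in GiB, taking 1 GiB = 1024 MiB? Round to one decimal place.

56.3 GiB

Audio: 528 kbps = 0.528 Mbps.
podcast episode with video: 4.728 Mbps × 2640 s × 1.04 = 12981.2 Mb
feature film: 10.778 Mbps × 9000 s × 1.04 = 100882.1 Mb
conference talk: 5.358 Mbps × 4140 s × 1.04 = 23069.4 Mb
gameplay capture: 44.728 Mbps × 6720 s × 1.04 = 312595.0 Mb
Twitch VOD: 7.158 Mbps × 4560 s × 1.04 = 33946.1 Mb
Total: 483473.8 Mb = 60434.2 MB.
= 56.28 GiB.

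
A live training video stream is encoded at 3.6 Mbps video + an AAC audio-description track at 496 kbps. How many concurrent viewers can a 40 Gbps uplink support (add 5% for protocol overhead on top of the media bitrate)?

Audio: 496 kbps = 0.496 Mbps.
Per-viewer media rate: 4.096 Mbps.
On the wire with 5% overhead: 4.301 Mbps.
40 Gbps = 40,000 Mbps; 40,000 / 4.301 = 9300.60 → 9300 viewers.

9300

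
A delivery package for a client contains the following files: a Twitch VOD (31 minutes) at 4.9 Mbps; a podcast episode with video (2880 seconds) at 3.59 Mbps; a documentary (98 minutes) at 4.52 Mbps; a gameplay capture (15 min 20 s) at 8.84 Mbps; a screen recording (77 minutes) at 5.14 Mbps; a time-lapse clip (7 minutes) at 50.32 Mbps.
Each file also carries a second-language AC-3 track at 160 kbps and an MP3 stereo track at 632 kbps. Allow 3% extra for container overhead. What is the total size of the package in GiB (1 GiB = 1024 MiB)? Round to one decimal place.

Audio total: 160 + 632 = 792 kbps = 0.792 Mbps.
Twitch VOD: 5.692 Mbps × 1860 s × 1.03 = 10904.7 Mb
podcast episode with video: 4.382 Mbps × 2880 s × 1.03 = 12998.8 Mb
documentary: 5.312 Mbps × 5880 s × 1.03 = 32171.6 Mb
gameplay capture: 9.632 Mbps × 920 s × 1.03 = 9127.3 Mb
screen recording: 5.932 Mbps × 4620 s × 1.03 = 28228.0 Mb
time-lapse clip: 51.112 Mbps × 420 s × 1.03 = 22111.1 Mb
Total: 115541.4 Mb = 14442.7 MB.
= 13.45 GiB.

13.5 GiB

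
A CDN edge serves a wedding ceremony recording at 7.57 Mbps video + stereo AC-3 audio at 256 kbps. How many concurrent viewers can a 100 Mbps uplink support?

12

Audio: 256 kbps = 0.256 Mbps.
Per-viewer media rate: 7.826 Mbps.
100 Mbps = 100.0 Mbps; 100.0 / 7.826 = 12.78 → 12 viewers.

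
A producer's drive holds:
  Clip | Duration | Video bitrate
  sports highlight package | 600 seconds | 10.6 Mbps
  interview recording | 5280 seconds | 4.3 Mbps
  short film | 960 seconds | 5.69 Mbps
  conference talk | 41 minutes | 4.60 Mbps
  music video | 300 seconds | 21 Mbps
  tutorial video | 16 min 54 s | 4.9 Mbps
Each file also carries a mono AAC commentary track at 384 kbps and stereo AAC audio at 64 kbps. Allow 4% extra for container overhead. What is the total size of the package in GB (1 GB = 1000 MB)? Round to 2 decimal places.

8.04 GB

Audio total: 384 + 64 = 448 kbps = 0.448 Mbps.
sports highlight package: 11.048 Mbps × 600 s × 1.04 = 6894.0 Mb
interview recording: 4.748 Mbps × 5280 s × 1.04 = 26072.2 Mb
short film: 6.138 Mbps × 960 s × 1.04 = 6128.2 Mb
conference talk: 5.048 Mbps × 2460 s × 1.04 = 12914.8 Mb
music video: 21.448 Mbps × 300 s × 1.04 = 6691.8 Mb
tutorial video: 5.348 Mbps × 1014 s × 1.04 = 5639.8 Mb
Total: 64340.7 Mb = 8042.6 MB.
= 8.043 GB.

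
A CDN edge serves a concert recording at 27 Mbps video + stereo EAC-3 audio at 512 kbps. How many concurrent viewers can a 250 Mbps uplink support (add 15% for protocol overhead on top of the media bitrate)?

Audio: 512 kbps = 0.512 Mbps.
Per-viewer media rate: 27.512 Mbps.
On the wire with 15% overhead: 31.639 Mbps.
250 Mbps = 250.0 Mbps; 250.0 / 31.639 = 7.90 → 7 viewers.

7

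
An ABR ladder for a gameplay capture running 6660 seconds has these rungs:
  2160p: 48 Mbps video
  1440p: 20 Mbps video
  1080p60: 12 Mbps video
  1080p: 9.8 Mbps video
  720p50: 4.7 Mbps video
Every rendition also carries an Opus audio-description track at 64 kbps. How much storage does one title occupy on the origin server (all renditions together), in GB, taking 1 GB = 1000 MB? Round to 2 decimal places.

Audio: 64 kbps = 0.064 Mbps.
Sum of rendition bitrates: (48+0.064) + (20+0.064) + (12+0.064) + (9.8+0.064) + (4.7+0.064) = 94.820 Mbps.
× 6660 s = 631,501 Mb = 78,938 MB = 78.94 GB.

78.94 GB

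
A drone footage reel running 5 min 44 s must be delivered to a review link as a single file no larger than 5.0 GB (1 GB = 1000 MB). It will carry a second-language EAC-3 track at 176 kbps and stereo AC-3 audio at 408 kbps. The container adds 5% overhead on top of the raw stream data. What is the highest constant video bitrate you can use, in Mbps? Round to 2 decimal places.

Budget: 5.0 GB = 40000.0 Mb.
Stream payload after overhead: 40000.0 / 1.05 = 38095.2 Mb.
5 min 44 s = 344 s
Total bitrate budget: 38095.2 Mb / 344 s = 110.742 Mbps.
Audio total: 176 + 408 = 584 kbps = 0.584 Mbps.
Video: 110.742 − 0.584 = 110.158 Mbps.

110.16 Mbps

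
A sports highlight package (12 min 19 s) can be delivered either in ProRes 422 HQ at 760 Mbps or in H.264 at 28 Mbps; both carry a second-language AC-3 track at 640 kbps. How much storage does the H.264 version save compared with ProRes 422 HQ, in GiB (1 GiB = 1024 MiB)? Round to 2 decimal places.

62.97 GiB

12 min 19 s = 739 s
Audio: 640 kbps = 0.640 Mbps.
ProRes 422 HQ: 760.640 Mbps × 739 s = 562113.0 Mb = 65.439 GiB.
H.264: 28.640 Mbps × 739 s = 21165.0 Mb = 2.464 GiB.
Saving: 65.439 − 2.464 = 62.975 GiB.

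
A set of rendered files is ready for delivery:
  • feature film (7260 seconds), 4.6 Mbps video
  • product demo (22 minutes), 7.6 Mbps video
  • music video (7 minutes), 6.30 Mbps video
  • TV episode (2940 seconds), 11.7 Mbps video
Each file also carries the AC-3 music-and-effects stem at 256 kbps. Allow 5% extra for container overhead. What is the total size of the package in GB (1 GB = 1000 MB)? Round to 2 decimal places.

10.96 GB

Audio: 256 kbps = 0.256 Mbps.
feature film: 4.856 Mbps × 7260 s × 1.05 = 37017.3 Mb
product demo: 7.856 Mbps × 1320 s × 1.05 = 10888.4 Mb
music video: 6.556 Mbps × 420 s × 1.05 = 2891.2 Mb
TV episode: 11.956 Mbps × 2940 s × 1.05 = 36908.2 Mb
Total: 87705.1 Mb = 10963.1 MB.
= 10.96 GB.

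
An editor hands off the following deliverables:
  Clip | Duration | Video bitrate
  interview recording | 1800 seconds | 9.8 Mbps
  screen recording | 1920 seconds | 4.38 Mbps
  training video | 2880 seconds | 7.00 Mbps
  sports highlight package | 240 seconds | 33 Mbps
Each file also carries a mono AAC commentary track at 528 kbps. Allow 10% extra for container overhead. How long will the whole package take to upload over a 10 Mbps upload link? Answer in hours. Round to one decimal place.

1.8 hours

Audio: 528 kbps = 0.528 Mbps.
interview recording: 10.328 Mbps × 1800 s × 1.10 = 20449.4 Mb
screen recording: 4.908 Mbps × 1920 s × 1.10 = 10365.7 Mb
training video: 7.528 Mbps × 2880 s × 1.10 = 23848.7 Mb
sports highlight package: 33.528 Mbps × 240 s × 1.10 = 8851.4 Mb
Total: 63515.2 Mb = 7939.4 MB.
At 10 Mbps: 63515.2 / 10 = 6352 s ≈ 1.76 hours.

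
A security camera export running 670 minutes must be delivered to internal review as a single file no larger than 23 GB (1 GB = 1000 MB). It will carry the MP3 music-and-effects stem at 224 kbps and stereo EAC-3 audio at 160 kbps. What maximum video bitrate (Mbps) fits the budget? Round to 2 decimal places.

4.19 Mbps

Budget: 23 GB = 184000.0 Mb.
670 min = 40200 s
Total bitrate budget: 184000.0 Mb / 40200 s = 4.577 Mbps.
Audio total: 224 + 160 = 384 kbps = 0.384 Mbps.
Video: 4.577 − 0.384 = 4.193 Mbps.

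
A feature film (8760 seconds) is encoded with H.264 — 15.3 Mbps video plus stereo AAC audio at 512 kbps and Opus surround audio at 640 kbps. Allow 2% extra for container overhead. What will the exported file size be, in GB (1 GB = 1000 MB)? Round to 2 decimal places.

Audio total: 512 + 640 = 1152 kbps = 1.152 Mbps.
Total bitrate: 15.3 + 1.152 = 16.452 Mbps.
Stream data: 16.452 Mbps × 8760 s = 144119.5 Mb.
With 2% container overhead: ×1.02.
147,002 Mb ÷ 8 = 18,375 MB → 18.38 GB.

18.38 GB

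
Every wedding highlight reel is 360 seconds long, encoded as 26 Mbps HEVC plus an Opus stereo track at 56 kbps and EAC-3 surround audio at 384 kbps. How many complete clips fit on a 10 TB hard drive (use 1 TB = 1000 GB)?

8404

Audio total: 56 + 384 = 440 kbps = 0.440 Mbps.
Total bitrate: 26.440 Mbps.
Per item: 26.440 Mbps × 360 s = 9,518 Mb = 1,190 MB.
Capacity: 10 TB = 80,000,000 Mb; 8404.77 items → 8404 complete.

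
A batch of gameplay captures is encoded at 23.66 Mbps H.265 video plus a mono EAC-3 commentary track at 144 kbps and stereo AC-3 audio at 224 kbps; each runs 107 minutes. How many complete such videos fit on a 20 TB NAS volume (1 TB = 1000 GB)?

107 min = 6420 s
Audio total: 144 + 224 = 368 kbps = 0.368 Mbps.
Total bitrate: 24.028 Mbps.
Per item: 24.028 Mbps × 6420 s = 154,260 Mb = 19,282 MB.
Capacity: 20 TB = 160,000,000 Mb; 1037.21 items → 1037 complete.

1037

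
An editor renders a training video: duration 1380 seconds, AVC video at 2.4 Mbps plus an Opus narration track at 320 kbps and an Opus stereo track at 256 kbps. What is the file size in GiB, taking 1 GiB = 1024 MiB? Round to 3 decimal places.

0.478 GiB

Audio total: 320 + 256 = 576 kbps = 0.576 Mbps.
Total bitrate: 2.4 + 0.576 = 2.976 Mbps.
Stream data: 2.976 Mbps × 1380 s = 4106.9 Mb.
4,107 Mb = 513,360,000 bytes ÷ 1,073,741,824 = 0.4781 GiB.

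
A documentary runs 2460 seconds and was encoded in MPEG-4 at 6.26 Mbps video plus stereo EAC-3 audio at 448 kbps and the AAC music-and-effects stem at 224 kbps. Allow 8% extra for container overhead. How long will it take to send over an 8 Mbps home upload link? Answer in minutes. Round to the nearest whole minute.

Audio total: 448 + 224 = 672 kbps = 0.672 Mbps.
Total bitrate: 6.932 Mbps.
File: 6.932 Mbps × 2460 s = 17052.7 Mb.
With 8% container overhead: ×1.08. → 18416.9 Mb.
At 8 Mbps: 18416.9 / 8 = 2302.1 s ≈ 38.4 minutes.

38 minutes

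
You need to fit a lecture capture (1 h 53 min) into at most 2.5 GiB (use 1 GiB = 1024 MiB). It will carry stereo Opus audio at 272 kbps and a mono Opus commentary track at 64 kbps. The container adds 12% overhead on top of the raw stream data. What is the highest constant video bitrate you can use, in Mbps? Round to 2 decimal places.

Budget: 2.5 GiB = 21474.8 Mb.
Stream payload after overhead: 21474.8 / 1.12 = 19174.0 Mb.
1 h 53 min = 113 min = 6780 s
Total bitrate budget: 19174.0 Mb / 6780 s = 2.828 Mbps.
Audio total: 272 + 64 = 336 kbps = 0.336 Mbps.
Video: 2.828 − 0.336 = 2.492 Mbps.

2.49 Mbps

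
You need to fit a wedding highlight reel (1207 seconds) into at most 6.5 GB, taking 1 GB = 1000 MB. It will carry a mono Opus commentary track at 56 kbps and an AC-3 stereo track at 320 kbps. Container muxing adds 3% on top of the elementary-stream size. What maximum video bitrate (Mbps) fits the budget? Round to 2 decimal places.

Budget: 6.5 GB = 52000.0 Mb.
Stream payload after overhead: 52000.0 / 1.03 = 50485.4 Mb.
Total bitrate budget: 50485.4 Mb / 1207 s = 41.827 Mbps.
Audio total: 56 + 320 = 376 kbps = 0.376 Mbps.
Video: 41.827 − 0.376 = 41.451 Mbps.

41.45 Mbps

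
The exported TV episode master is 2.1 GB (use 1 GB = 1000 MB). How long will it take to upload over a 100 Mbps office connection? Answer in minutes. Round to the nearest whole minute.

3 minutes

File: 2.1 GB = 16800.0 Mb.
At 100 Mbps: 16800.0 / 100 = 168.0 s ≈ 2.8 minutes.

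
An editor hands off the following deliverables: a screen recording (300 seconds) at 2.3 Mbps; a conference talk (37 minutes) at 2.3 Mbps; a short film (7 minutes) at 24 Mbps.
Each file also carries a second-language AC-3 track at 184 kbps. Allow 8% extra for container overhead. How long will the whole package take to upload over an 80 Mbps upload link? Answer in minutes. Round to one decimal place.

3.7 minutes

Audio: 184 kbps = 0.184 Mbps.
screen recording: 2.484 Mbps × 300 s × 1.08 = 804.8 Mb
conference talk: 2.484 Mbps × 2220 s × 1.08 = 5955.6 Mb
short film: 24.184 Mbps × 420 s × 1.08 = 10969.9 Mb
Total: 17730.3 Mb = 2216.3 MB.
At 80 Mbps: 17730.3 / 80 = 222 s ≈ 3.69 minutes.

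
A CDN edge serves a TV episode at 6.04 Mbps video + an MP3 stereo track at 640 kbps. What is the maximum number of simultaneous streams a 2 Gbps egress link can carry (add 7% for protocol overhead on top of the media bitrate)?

279

Audio: 640 kbps = 0.640 Mbps.
Per-viewer media rate: 6.680 Mbps.
On the wire with 7% overhead: 7.148 Mbps.
2 Gbps = 2,000 Mbps; 2,000 / 7.148 = 279.81 → 279 viewers.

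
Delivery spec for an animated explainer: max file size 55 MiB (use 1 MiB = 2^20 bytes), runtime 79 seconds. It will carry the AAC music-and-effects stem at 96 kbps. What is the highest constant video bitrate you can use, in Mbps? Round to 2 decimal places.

Budget: 55 MiB = 461.4 Mb.
Total bitrate budget: 461.4 Mb / 79 s = 5.840 Mbps.
Audio: 96 kbps = 0.096 Mbps.
Video: 5.840 − 0.096 = 5.744 Mbps.

5.74 Mbps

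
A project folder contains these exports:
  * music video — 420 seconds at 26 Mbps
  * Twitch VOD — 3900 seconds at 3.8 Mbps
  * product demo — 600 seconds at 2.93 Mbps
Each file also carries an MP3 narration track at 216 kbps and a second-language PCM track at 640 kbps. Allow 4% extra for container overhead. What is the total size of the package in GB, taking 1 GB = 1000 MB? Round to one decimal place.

4.1 GB

Audio total: 216 + 640 = 856 kbps = 0.856 Mbps.
music video: 26.856 Mbps × 420 s × 1.04 = 11730.7 Mb
Twitch VOD: 4.656 Mbps × 3900 s × 1.04 = 18884.7 Mb
product demo: 3.786 Mbps × 600 s × 1.04 = 2362.5 Mb
Total: 32977.9 Mb = 4122.2 MB.
= 4.122 GB.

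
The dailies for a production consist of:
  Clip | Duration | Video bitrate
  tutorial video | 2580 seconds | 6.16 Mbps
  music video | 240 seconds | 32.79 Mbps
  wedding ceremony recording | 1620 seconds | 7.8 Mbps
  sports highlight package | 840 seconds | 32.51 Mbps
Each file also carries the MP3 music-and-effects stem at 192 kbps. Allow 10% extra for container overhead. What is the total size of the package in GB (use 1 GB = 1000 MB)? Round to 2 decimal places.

8.90 GB

Audio: 192 kbps = 0.192 Mbps.
tutorial video: 6.352 Mbps × 2580 s × 1.10 = 18027.0 Mb
music video: 32.982 Mbps × 240 s × 1.10 = 8707.2 Mb
wedding ceremony recording: 7.992 Mbps × 1620 s × 1.10 = 14241.7 Mb
sports highlight package: 32.702 Mbps × 840 s × 1.10 = 30216.6 Mb
Total: 71192.6 Mb = 8899.1 MB.
= 8.899 GB.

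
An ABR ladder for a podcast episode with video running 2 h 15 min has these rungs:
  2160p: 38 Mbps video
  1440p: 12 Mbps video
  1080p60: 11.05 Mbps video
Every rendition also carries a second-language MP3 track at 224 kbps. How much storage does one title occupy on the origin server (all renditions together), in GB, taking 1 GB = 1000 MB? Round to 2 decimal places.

2 h 15 min = 135 min = 8100 s
Audio: 224 kbps = 0.224 Mbps.
Sum of rendition bitrates: (38+0.224) + (12+0.224) + (11.05+0.224) = 61.722 Mbps.
× 8100 s = 499,948 Mb = 62,494 MB = 62.49 GB.

62.49 GB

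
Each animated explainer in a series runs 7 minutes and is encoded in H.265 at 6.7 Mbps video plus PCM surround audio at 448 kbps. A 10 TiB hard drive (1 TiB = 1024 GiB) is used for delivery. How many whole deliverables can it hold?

29299

7 min = 420 s
Audio: 448 kbps = 0.448 Mbps.
Total bitrate: 7.148 Mbps.
Per item: 7.148 Mbps × 420 s = 3,002 Mb = 375.3 MB.
Capacity: 10 TiB = 87,960,930 Mb; 29299.21 items → 29299 complete.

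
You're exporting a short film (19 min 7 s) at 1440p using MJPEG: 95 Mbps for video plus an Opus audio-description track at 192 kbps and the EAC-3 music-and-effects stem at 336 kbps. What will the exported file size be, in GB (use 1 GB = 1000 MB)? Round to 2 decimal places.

19 min 7 s = 1147 s
Audio total: 192 + 336 = 528 kbps = 0.528 Mbps.
Total bitrate: 95 + 0.528 = 95.528 Mbps.
Stream data: 95.528 Mbps × 1147 s = 109570.6 Mb.
109,571 Mb ÷ 8 = 13,696 MB → 13.70 GB.

13.70 GB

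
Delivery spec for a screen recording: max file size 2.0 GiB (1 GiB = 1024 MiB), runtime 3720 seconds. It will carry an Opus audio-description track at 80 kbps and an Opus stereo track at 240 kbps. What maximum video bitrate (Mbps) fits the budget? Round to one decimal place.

Budget: 2.0 GiB = 17179.9 Mb.
Total bitrate budget: 17179.9 Mb / 3720 s = 4.618 Mbps.
Audio total: 80 + 240 = 320 kbps = 0.320 Mbps.
Video: 4.618 − 0.320 = 4.298 Mbps.

4.3 Mbps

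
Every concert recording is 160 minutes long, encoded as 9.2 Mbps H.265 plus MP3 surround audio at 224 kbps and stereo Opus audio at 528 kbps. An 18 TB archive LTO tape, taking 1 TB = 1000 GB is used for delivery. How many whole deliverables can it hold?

160 min = 9600 s
Audio total: 224 + 528 = 752 kbps = 0.752 Mbps.
Total bitrate: 9.952 Mbps.
Per item: 9.952 Mbps × 9600 s = 95,539 Mb = 11,942 MB.
Capacity: 18 TB = 144,000,000 Mb; 1507.23 items → 1507 complete.

1507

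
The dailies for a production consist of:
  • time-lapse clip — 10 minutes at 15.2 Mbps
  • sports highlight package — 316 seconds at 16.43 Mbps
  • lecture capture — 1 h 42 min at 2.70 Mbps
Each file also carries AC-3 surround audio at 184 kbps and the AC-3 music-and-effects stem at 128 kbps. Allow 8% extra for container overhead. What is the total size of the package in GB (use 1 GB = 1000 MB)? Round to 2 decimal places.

4.46 GB

Audio total: 184 + 128 = 312 kbps = 0.312 Mbps.
time-lapse clip: 15.512 Mbps × 600 s × 1.08 = 10051.8 Mb
sports highlight package: 16.742 Mbps × 316 s × 1.08 = 5713.7 Mb
lecture capture: 3.012 Mbps × 6120 s × 1.08 = 19908.1 Mb
Total: 35673.6 Mb = 4459.2 MB.
= 4.459 GB.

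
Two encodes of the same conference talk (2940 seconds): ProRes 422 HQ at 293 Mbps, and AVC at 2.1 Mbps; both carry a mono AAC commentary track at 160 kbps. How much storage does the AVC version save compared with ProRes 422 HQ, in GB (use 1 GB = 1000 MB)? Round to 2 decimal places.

Audio: 160 kbps = 0.160 Mbps.
ProRes 422 HQ: 293.160 Mbps × 2940 s = 861890.4 Mb = 107.736 GB.
AVC: 2.260 Mbps × 2940 s = 6644.4 Mb = 0.831 GB.
Saving: 107.736 − 0.831 = 106.906 GB.

106.91 GB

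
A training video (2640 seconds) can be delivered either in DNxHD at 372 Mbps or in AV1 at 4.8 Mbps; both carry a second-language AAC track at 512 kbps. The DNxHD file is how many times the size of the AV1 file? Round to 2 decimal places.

70.13

Audio: 512 kbps = 0.512 Mbps.
DNxHD: 372.512 Mbps × 2640 s = 983431.7 Mb = 122.929 GB.
AV1: 5.312 Mbps × 2640 s = 14023.7 Mb = 1.753 GB.
Ratio: 122.929 / 1.753 = 70.127.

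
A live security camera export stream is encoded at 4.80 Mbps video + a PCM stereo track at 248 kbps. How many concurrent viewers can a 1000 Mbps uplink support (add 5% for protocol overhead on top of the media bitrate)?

Audio: 248 kbps = 0.248 Mbps.
Per-viewer media rate: 5.048 Mbps.
On the wire with 5% overhead: 5.300 Mbps.
1000 Mbps = 1,000 Mbps; 1,000 / 5.300 = 188.67 → 188 viewers.

188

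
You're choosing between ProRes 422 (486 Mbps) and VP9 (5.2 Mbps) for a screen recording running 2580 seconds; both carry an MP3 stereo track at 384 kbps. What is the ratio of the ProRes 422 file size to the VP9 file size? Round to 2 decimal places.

87.10

Audio: 384 kbps = 0.384 Mbps.
ProRes 422: 486.384 Mbps × 2580 s = 1254870.7 Mb = 156.859 GB.
VP9: 5.584 Mbps × 2580 s = 14406.7 Mb = 1.801 GB.
Ratio: 156.859 / 1.801 = 87.103.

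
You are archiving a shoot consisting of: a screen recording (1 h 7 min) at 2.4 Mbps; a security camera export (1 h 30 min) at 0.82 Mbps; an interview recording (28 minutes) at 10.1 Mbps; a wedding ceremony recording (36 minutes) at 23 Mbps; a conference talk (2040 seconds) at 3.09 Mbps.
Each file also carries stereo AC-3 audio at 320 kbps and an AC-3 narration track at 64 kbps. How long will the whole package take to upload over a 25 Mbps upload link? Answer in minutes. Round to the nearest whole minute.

62 minutes

Audio total: 320 + 64 = 384 kbps = 0.384 Mbps.
screen recording: 2.784 Mbps × 4020 s = 11191.7 Mb
security camera export: 1.204 Mbps × 5400 s = 6501.6 Mb
interview recording: 10.484 Mbps × 1680 s = 17613.1 Mb
wedding ceremony recording: 23.384 Mbps × 2160 s = 50509.4 Mb
conference talk: 3.474 Mbps × 2040 s = 7087.0 Mb
Total: 92902.8 Mb = 11612.9 MB.
At 25 Mbps: 92902.8 / 25 = 3716 s ≈ 61.9 minutes.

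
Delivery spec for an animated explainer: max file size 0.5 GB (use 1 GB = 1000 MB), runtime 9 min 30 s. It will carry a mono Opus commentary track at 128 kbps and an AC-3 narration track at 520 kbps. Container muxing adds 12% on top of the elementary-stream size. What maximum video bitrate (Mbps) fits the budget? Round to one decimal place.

Budget: 0.5 GB = 4000.0 Mb.
Stream payload after overhead: 4000.0 / 1.12 = 3571.4 Mb.
9 min 30 s = 570 s
Total bitrate budget: 3571.4 Mb / 570 s = 6.266 Mbps.
Audio total: 128 + 520 = 648 kbps = 0.648 Mbps.
Video: 6.266 − 0.648 = 5.618 Mbps.

5.6 Mbps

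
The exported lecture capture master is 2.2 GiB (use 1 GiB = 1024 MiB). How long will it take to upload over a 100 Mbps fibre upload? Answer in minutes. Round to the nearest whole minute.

File: 2.2 GiB = 18897.9 Mb.
At 100 Mbps: 18897.9 / 100 = 189.0 s ≈ 3.15 minutes.

3 minutes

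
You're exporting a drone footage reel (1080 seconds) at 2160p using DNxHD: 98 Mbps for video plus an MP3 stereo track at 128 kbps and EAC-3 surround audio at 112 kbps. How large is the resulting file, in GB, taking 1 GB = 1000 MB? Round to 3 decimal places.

13.262 GB

Audio total: 128 + 112 = 240 kbps = 0.240 Mbps.
Total bitrate: 98 + 0.240 = 98.240 Mbps.
Stream data: 98.240 Mbps × 1080 s = 106099.2 Mb.
106,099 Mb ÷ 8 = 13,262 MB → 13.26 GB.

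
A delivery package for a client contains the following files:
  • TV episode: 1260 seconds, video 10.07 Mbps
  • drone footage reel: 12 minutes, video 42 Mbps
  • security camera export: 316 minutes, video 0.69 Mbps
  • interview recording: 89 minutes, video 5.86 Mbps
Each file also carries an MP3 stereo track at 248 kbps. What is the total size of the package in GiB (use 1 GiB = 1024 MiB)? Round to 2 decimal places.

10.92 GiB

Audio: 248 kbps = 0.248 Mbps.
TV episode: 10.318 Mbps × 1260 s = 13000.7 Mb
drone footage reel: 42.248 Mbps × 720 s = 30418.6 Mb
security camera export: 0.938 Mbps × 18960 s = 17784.5 Mb
interview recording: 6.108 Mbps × 5340 s = 32616.7 Mb
Total: 93820.4 Mb = 11727.6 MB.
= 10.92 GiB.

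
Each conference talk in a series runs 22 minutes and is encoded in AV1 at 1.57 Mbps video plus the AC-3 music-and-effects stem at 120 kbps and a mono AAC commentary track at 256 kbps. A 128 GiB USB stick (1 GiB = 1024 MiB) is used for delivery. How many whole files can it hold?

428

22 min = 1320 s
Audio total: 120 + 256 = 376 kbps = 0.376 Mbps.
Total bitrate: 1.946 Mbps.
Per item: 1.946 Mbps × 1320 s = 2,569 Mb = 321.1 MB.
Capacity: 128 GiB = 1,099,512 Mb; 428.04 items → 428 complete.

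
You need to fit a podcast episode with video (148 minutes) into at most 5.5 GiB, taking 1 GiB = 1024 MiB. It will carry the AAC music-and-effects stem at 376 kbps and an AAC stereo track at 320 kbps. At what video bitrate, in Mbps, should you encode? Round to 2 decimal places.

Budget: 5.5 GiB = 47244.6 Mb.
148 min = 8880 s
Total bitrate budget: 47244.6 Mb / 8880 s = 5.320 Mbps.
Audio total: 376 + 320 = 696 kbps = 0.696 Mbps.
Video: 5.320 − 0.696 = 4.624 Mbps.

4.62 Mbps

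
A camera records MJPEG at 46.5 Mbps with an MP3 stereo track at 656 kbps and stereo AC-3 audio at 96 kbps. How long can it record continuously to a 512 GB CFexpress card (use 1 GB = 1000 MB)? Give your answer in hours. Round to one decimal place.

24.1 hours

Audio total: 656 + 96 = 752 kbps = 0.752 Mbps.
Total bitrate: 46.5 + 0.752 = 47.252 Mbps.
Capacity: 512 GB = 4,096,000 Mb.
Recording time: 4,096,000 / 47.252 = 86,684 s ≈ 24.1 hours.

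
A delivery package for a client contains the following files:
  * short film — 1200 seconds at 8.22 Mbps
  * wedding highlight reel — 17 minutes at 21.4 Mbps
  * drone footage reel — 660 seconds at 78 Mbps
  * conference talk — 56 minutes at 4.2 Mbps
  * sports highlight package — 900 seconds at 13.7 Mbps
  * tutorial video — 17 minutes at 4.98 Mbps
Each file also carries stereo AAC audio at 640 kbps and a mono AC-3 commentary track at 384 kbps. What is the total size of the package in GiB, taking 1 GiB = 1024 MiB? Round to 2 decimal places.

14.32 GiB

Audio total: 640 + 384 = 1024 kbps = 1.024 Mbps.
short film: 9.244 Mbps × 1200 s = 11092.8 Mb
wedding highlight reel: 22.424 Mbps × 1020 s = 22872.5 Mb
drone footage reel: 79.024 Mbps × 660 s = 52155.8 Mb
conference talk: 5.224 Mbps × 3360 s = 17552.6 Mb
sports highlight package: 14.724 Mbps × 900 s = 13251.6 Mb
tutorial video: 6.004 Mbps × 1020 s = 6124.1 Mb
Total: 123049.4 Mb = 15381.2 MB.
= 14.32 GiB.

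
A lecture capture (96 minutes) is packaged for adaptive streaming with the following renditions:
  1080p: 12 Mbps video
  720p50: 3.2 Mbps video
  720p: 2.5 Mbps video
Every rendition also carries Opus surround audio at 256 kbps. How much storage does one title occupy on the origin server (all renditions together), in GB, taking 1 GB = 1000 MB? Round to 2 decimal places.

96 min = 5760 s
Audio: 256 kbps = 0.256 Mbps.
Sum of rendition bitrates: (12+0.256) + (3.2+0.256) + (2.5+0.256) = 18.468 Mbps.
× 5760 s = 106,376 Mb = 13,297 MB = 13.30 GB.

13.30 GB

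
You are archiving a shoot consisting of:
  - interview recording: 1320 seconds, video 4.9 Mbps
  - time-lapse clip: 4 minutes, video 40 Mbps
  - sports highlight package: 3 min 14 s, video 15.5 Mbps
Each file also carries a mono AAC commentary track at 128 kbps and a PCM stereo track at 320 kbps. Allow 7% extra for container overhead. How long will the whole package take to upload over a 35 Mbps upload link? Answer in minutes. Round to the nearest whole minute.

10 minutes

Audio total: 128 + 320 = 448 kbps = 0.448 Mbps.
interview recording: 5.348 Mbps × 1320 s × 1.07 = 7553.5 Mb
time-lapse clip: 40.448 Mbps × 240 s × 1.07 = 10387.0 Mb
sports highlight package: 15.948 Mbps × 194 s × 1.07 = 3310.5 Mb
Total: 21251.0 Mb = 2656.4 MB.
At 35 Mbps: 21251.0 / 35 = 607 s ≈ 10.1 minutes.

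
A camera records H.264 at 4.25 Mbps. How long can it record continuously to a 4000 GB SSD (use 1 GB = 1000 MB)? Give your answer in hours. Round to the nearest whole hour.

2092 hours

Capacity: 4000 GB = 32,000,000 Mb.
Recording time: 32,000,000 / 4.250 = 7,529,412 s ≈ 2,092 hours.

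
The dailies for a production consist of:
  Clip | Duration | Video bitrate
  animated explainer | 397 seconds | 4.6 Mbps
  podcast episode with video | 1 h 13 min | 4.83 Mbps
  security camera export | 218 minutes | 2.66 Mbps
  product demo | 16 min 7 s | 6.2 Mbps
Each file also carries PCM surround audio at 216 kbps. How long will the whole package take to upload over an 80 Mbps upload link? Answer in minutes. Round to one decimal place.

Audio: 216 kbps = 0.216 Mbps.
animated explainer: 4.816 Mbps × 397 s = 1912.0 Mb
podcast episode with video: 5.046 Mbps × 4380 s = 22101.5 Mb
security camera export: 2.876 Mbps × 13080 s = 37618.1 Mb
product demo: 6.416 Mbps × 967 s = 6204.3 Mb
Total: 67835.8 Mb = 8479.5 MB.
At 80 Mbps: 67835.8 / 80 = 848 s ≈ 14.1 minutes.

14.1 minutes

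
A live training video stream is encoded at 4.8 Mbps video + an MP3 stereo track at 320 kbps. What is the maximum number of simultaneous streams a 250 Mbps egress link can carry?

48

Audio: 320 kbps = 0.320 Mbps.
Per-viewer media rate: 5.120 Mbps.
250 Mbps = 250.0 Mbps; 250.0 / 5.120 = 48.83 → 48 viewers.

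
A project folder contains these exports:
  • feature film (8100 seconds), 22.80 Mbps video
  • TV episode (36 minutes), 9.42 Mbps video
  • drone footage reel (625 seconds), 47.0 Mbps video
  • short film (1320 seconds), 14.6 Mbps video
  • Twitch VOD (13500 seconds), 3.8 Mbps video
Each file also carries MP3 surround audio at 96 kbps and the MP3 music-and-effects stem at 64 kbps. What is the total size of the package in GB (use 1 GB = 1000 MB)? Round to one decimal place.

38.6 GB

Audio total: 96 + 64 = 160 kbps = 0.160 Mbps.
feature film: 22.960 Mbps × 8100 s = 185976.0 Mb
TV episode: 9.580 Mbps × 2160 s = 20692.8 Mb
drone footage reel: 47.160 Mbps × 625 s = 29475.0 Mb
short film: 14.760 Mbps × 1320 s = 19483.2 Mb
Twitch VOD: 3.960 Mbps × 13500 s = 53460.0 Mb
Total: 309087.0 Mb = 38635.9 MB.
= 38.64 GB.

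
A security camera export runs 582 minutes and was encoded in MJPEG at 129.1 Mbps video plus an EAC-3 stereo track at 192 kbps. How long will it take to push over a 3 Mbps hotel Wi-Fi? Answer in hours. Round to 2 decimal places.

582 min = 34920 s
Audio: 192 kbps = 0.192 Mbps.
Total bitrate: 129.292 Mbps.
File: 129.292 Mbps × 34920 s = 4514876.6 Mb.
At 3 Mbps: 4514876.6 / 3 = 1504958.9 s ≈ 418 hours.

418.04 hours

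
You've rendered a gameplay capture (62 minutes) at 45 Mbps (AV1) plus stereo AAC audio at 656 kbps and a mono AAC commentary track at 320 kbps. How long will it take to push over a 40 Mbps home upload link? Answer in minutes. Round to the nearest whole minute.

62 min = 3720 s
Audio total: 656 + 320 = 976 kbps = 0.976 Mbps.
Total bitrate: 45.976 Mbps.
File: 45.976 Mbps × 3720 s = 171030.7 Mb.
At 40 Mbps: 171030.7 / 40 = 4275.8 s ≈ 71.3 minutes.

71 minutes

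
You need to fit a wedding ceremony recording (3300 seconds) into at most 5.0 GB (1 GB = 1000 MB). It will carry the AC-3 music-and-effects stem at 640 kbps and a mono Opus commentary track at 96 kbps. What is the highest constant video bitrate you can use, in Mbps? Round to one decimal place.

Budget: 5.0 GB = 40000.0 Mb.
Total bitrate budget: 40000.0 Mb / 3300 s = 12.121 Mbps.
Audio total: 640 + 96 = 736 kbps = 0.736 Mbps.
Video: 12.121 − 0.736 = 11.385 Mbps.

11.4 Mbps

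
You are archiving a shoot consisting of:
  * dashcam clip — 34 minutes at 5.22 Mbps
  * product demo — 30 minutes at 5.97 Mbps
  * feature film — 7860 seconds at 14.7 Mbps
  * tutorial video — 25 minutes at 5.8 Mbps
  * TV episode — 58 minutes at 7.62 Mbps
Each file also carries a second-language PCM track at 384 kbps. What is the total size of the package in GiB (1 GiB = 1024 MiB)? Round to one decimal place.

20.8 GiB

Audio: 384 kbps = 0.384 Mbps.
dashcam clip: 5.604 Mbps × 2040 s = 11432.2 Mb
product demo: 6.354 Mbps × 1800 s = 11437.2 Mb
feature film: 15.084 Mbps × 7860 s = 118560.2 Mb
tutorial video: 6.184 Mbps × 1500 s = 9276.0 Mb
TV episode: 8.004 Mbps × 3480 s = 27853.9 Mb
Total: 178559.5 Mb = 22319.9 MB.
= 20.79 GiB.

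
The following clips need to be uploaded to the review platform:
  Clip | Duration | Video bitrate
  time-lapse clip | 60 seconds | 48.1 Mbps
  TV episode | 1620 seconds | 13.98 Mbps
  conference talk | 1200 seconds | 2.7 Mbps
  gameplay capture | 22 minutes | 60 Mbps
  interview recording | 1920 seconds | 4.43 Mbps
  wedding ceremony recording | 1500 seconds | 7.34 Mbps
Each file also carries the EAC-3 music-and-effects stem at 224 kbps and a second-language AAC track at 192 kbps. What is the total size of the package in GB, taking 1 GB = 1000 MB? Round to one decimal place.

Audio total: 224 + 192 = 416 kbps = 0.416 Mbps.
time-lapse clip: 48.516 Mbps × 60 s = 2911.0 Mb
TV episode: 14.396 Mbps × 1620 s = 23321.5 Mb
conference talk: 3.116 Mbps × 1200 s = 3739.2 Mb
gameplay capture: 60.416 Mbps × 1320 s = 79749.1 Mb
interview recording: 4.846 Mbps × 1920 s = 9304.3 Mb
wedding ceremony recording: 7.756 Mbps × 1500 s = 11634.0 Mb
Total: 130659.1 Mb = 16332.4 MB.
= 16.33 GB.

16.3 GB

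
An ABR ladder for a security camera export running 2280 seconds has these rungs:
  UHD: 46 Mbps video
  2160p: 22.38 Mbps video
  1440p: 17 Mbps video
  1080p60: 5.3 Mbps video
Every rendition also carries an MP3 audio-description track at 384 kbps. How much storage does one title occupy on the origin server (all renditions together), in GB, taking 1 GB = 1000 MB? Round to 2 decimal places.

Audio: 384 kbps = 0.384 Mbps.
Sum of rendition bitrates: (46+0.384) + (22.38+0.384) + (17+0.384) + (5.3+0.384) = 92.216 Mbps.
× 2280 s = 210,252 Mb = 26,282 MB = 26.28 GB.

26.28 GB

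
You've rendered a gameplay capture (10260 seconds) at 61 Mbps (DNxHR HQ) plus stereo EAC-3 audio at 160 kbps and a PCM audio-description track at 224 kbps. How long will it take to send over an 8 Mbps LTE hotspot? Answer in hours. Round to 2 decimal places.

21.87 hours

Audio total: 160 + 224 = 384 kbps = 0.384 Mbps.
Total bitrate: 61.384 Mbps.
File: 61.384 Mbps × 10260 s = 629799.8 Mb.
At 8 Mbps: 629799.8 / 8 = 78725.0 s ≈ 21.9 hours.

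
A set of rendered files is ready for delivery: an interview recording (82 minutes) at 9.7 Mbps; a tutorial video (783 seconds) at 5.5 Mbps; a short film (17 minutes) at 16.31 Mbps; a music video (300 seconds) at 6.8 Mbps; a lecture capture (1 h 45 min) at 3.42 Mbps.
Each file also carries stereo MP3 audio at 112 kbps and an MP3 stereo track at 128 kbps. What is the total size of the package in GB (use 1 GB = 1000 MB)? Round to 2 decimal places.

Audio total: 112 + 128 = 240 kbps = 0.240 Mbps.
interview recording: 9.940 Mbps × 4920 s = 48904.8 Mb
tutorial video: 5.740 Mbps × 783 s = 4494.4 Mb
short film: 16.550 Mbps × 1020 s = 16881.0 Mb
music video: 7.040 Mbps × 300 s = 2112.0 Mb
lecture capture: 3.660 Mbps × 6300 s = 23058.0 Mb
Total: 95450.2 Mb = 11931.3 MB.
= 11.93 GB.

11.93 GB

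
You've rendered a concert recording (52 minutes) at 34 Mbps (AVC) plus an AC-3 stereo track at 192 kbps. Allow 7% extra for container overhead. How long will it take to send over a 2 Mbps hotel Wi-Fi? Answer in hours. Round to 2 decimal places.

52 min = 3120 s
Audio: 192 kbps = 0.192 Mbps.
Total bitrate: 34.192 Mbps.
File: 34.192 Mbps × 3120 s = 106679.0 Mb.
With 7% container overhead: ×1.07. → 114146.6 Mb.
At 2 Mbps: 114146.6 / 2 = 57073.3 s ≈ 15.9 hours.

15.85 hours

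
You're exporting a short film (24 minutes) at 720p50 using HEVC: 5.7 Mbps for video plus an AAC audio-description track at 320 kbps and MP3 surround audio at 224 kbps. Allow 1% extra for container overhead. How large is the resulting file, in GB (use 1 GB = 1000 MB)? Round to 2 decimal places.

1.14 GB

24 min = 1440 s
Audio total: 320 + 224 = 544 kbps = 0.544 Mbps.
Total bitrate: 5.7 + 0.544 = 6.244 Mbps.
Stream data: 6.244 Mbps × 1440 s = 8991.4 Mb.
With 1% container overhead: ×1.01.
9,081 Mb ÷ 8 = 1,135 MB → 1.135 GB.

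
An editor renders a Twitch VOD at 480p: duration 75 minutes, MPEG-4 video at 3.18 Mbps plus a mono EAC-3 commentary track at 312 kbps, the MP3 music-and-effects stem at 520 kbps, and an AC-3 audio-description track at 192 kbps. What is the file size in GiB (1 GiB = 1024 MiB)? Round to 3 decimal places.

75 min = 4500 s
Audio total: 312 + 520 + 192 = 1024 kbps = 1.024 Mbps.
Total bitrate: 3.18 + 1.024 = 4.204 Mbps.
Stream data: 4.204 Mbps × 4500 s = 18918.0 Mb.
18,918 Mb = 2,364,750,000 bytes ÷ 1,073,741,824 = 2.202 GiB.

2.202 GiB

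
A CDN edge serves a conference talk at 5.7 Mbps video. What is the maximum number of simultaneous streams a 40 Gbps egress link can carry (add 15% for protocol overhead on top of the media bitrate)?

6102

On the wire with 15% overhead: 6.555 Mbps.
40 Gbps = 40,000 Mbps; 40,000 / 6.555 = 6102.21 → 6102 viewers.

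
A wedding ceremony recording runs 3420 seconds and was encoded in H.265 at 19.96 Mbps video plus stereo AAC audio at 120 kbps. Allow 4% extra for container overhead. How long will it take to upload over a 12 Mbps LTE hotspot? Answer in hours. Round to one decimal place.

Audio: 120 kbps = 0.120 Mbps.
Total bitrate: 20.080 Mbps.
File: 20.080 Mbps × 3420 s = 68673.6 Mb.
With 4% container overhead: ×1.04. → 71420.5 Mb.
At 12 Mbps: 71420.5 / 12 = 5951.7 s ≈ 1.65 hours.

1.7 hours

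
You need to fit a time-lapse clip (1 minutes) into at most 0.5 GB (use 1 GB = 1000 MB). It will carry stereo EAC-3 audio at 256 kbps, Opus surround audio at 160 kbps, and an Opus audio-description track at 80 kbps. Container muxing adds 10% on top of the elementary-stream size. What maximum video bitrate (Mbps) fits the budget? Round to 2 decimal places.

Budget: 0.5 GB = 4000.0 Mb.
Stream payload after overhead: 4000.0 / 1.10 = 3636.4 Mb.
Total bitrate budget: 3636.4 Mb / 60 s = 60.606 Mbps.
Audio total: 256 + 160 + 80 = 496 kbps = 0.496 Mbps.
Video: 60.606 − 0.496 = 60.110 Mbps.

60.11 Mbps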